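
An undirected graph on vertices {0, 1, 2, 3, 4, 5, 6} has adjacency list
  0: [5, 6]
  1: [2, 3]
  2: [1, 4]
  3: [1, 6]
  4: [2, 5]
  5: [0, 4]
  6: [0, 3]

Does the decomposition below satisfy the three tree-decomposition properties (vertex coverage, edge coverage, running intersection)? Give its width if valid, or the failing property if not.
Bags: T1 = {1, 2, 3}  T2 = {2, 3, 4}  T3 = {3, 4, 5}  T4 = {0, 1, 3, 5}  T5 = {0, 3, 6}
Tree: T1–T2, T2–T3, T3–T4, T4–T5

No — bags containing vertex 1 are not connected in the tree.

A tree decomposition must satisfy three properties: every vertex lies in some bag; for every edge, both endpoints lie together in some bag; and for every vertex, the bags containing it form a connected subtree. Here bags containing vertex 1 are not connected in the tree, so the decomposition is invalid.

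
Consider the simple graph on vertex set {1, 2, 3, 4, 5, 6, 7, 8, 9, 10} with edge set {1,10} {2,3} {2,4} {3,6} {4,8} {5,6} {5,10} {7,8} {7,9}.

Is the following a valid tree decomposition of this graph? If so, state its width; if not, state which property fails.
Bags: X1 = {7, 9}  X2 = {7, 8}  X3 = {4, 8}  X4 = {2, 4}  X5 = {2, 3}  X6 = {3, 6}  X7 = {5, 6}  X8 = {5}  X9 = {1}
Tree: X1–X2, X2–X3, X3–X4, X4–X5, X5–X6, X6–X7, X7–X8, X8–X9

No — vertex 10 appears in no bag.

A tree decomposition must satisfy three properties: every vertex lies in some bag; for every edge, both endpoints lie together in some bag; and for every vertex, the bags containing it form a connected subtree. Here vertex 10 appears in no bag, so the decomposition is invalid.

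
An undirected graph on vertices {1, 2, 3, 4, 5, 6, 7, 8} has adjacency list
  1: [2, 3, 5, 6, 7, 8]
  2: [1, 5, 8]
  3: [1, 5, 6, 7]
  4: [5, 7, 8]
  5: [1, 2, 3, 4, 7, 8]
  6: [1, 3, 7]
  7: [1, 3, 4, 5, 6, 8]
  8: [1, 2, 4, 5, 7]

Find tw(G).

A width-3 tree decomposition is:
Bags: B1 = {1, 5, 7, 8}  B2 = {1, 3, 5, 7}  B3 = {1, 2, 5, 8}  B4 = {4, 5, 7, 8}  B5 = {1, 3, 6, 7}
Tree: B1–B2, B1–B3, B1–B4, B2–B5
Each bag holds 4 vertices, so the decomposition has width 3, which upper-bounds the treewidth. For the lower bound, the 4 vertices {1, 2, 5, 8} are pairwise adjacent, and any tree decomposition puts a clique entirely inside one bag — forcing width ≥ 3. Hence tw(G) = 3 exactly.

3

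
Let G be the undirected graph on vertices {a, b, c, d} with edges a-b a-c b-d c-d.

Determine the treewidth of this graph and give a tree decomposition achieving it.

Treewidth 2.
Bags: B1 = {a, b, c}  B2 = {b, c, d}
Tree: B1–B2

Each bag holds 3 vertices, so the decomposition has width 2, which upper-bounds the treewidth. The edges c–a–b–d–c form a cycle, so G is not a tree and its treewidth is at least 2. Hence tw(G) = 2 exactly.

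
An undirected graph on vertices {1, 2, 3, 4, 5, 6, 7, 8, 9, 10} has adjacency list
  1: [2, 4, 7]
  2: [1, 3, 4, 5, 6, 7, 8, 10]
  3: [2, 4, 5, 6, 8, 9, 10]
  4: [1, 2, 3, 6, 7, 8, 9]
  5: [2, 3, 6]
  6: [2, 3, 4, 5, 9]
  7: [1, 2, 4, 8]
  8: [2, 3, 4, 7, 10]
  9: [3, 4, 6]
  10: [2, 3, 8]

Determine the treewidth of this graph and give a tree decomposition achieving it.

Treewidth 3.
Bags: B1 = {2, 3, 4, 8}  B2 = {2, 3, 4, 6}  B3 = {3, 4, 6, 9}  B4 = {2, 3, 8, 10}  B5 = {2, 4, 7, 8}  B6 = {1, 2, 4, 7}  B7 = {2, 3, 5, 6}
Tree: B1–B2, B2–B3, B1–B4, B1–B5, B5–B6, B2–B7

Each bag holds 4 vertices, so the decomposition has width 3, which upper-bounds the treewidth. Conversely, {3, 4, 6, 9} is a clique of size 4, and the vertices of any clique must share a bag in every tree decomposition; so some bag has ≥ 4 vertices and tw(G) ≥ 3. Therefore the treewidth is 3.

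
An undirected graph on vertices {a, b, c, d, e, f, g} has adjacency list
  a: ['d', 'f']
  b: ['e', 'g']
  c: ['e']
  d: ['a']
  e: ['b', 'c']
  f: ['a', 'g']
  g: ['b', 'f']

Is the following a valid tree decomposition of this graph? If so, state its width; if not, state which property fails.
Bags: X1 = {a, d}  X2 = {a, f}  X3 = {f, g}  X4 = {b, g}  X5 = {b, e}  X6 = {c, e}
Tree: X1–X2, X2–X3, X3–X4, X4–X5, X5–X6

Yes; width 1.

Vertex coverage: the bags together contain {a, b, c, d, e, f, g}, the full vertex set. Edge coverage: each edge of G has both endpoints in at least one bag. Running intersection: for every vertex, the bags containing it form a connected subtree. All three properties hold, so this is a valid tree decomposition of width max|bag| − 1 = 1, and hence tw(G) ≤ 1.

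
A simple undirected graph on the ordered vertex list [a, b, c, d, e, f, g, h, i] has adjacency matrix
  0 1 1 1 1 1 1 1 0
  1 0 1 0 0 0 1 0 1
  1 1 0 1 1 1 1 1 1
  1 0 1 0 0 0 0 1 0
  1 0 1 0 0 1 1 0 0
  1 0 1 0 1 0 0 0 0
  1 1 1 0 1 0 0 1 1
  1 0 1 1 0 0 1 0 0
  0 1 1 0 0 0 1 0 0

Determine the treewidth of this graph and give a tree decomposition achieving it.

Treewidth 3.
One such decomposition:
Bags: B1 = {a, b, c, g}  B2 = {a, c, g, h}  B3 = {a, c, e, g}  B4 = {b, c, g, i}  B5 = {a, c, e, f}  B6 = {a, c, d, h}
Tree: B1–B2, B2–B3, B1–B4, B3–B5, B2–B6

Each bag holds 4 vertices, so the decomposition has width 3, which upper-bounds the treewidth. Conversely, {a, c, d, h} is a clique of size 4, and the vertices of any clique must share a bag in every tree decomposition; so some bag has ≥ 4 vertices and tw(G) ≥ 3. Combining the bounds, tw(G) = 3.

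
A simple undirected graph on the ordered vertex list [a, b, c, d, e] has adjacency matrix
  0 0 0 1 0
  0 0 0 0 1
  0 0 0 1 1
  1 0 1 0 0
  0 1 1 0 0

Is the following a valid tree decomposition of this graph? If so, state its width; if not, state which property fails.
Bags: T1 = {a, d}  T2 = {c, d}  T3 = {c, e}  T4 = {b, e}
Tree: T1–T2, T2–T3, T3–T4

Every vertex of G appears in some bag (union = {a, b, c, d, e}); every edge is covered by a bag; and for each vertex v the set of bags containing v is connected in the bag tree. The decomposition is therefore valid. The largest bag has 2 vertices, so the width is 1.

Yes; width 1.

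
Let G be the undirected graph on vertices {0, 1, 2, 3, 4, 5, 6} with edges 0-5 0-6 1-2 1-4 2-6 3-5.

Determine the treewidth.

1

A width-1 tree decomposition is:
Bags: B1 = {1, 4}  B2 = {1, 2}  B3 = {2, 6}  B4 = {0, 6}  B5 = {0, 5}  B6 = {3, 5}
Tree: B1–B2, B2–B3, B3–B4, B4–B5, B5–B6
Each bag holds 2 vertices, so the decomposition has width 1, which upper-bounds the treewidth. Any graph with an edge has treewidth ≥ 1, and G has the edge 4–1. The upper and lower bounds meet at 1, so that is the treewidth.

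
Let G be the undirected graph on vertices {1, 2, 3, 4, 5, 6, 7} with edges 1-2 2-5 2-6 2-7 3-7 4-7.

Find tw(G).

1

A width-1 tree decomposition is:
Bags: B1 = {2, 6}  B2 = {2, 7}  B3 = {1, 2}  B4 = {3, 7}  B5 = {2, 5}  B6 = {4, 7}
Tree: B1–B2, B2–B3, B2–B4, B2–B5, B4–B6
The largest bag has 2 vertices, giving width 1; this decomposition certifies tw(G) ≤ 1. Any graph with an edge has treewidth ≥ 1, and G has the edge 6–2. The upper and lower bounds meet at 1, so that is the treewidth.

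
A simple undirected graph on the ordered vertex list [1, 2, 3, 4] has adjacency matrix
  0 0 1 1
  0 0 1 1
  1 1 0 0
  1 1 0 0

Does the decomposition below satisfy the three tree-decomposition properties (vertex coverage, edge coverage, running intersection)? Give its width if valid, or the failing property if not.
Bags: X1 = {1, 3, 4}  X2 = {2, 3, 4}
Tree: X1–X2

Every vertex of G appears in some bag (union = {1, 2, 3, 4}); every edge is covered by a bag; and for each vertex v the set of bags containing v is connected in the bag tree. The decomposition is therefore valid. The largest bag has 3 vertices, so the width is 2.

Yes; width 2.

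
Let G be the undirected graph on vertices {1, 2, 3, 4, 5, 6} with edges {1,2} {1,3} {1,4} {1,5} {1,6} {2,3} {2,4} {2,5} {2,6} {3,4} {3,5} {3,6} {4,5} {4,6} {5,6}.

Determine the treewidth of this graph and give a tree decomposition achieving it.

A single bag containing all 6 vertices is trivially a valid decomposition of width 5. For the lower bound, the 6 vertices {1, 2, 3, 4, 5, 6} are pairwise adjacent, and any tree decomposition puts a clique entirely inside one bag — forcing width ≥ 5. Combining the bounds, tw(G) = 5.

Treewidth 5.
Bags: B1 = {1, 2, 3, 4, 5, 6}
Tree: (single bag)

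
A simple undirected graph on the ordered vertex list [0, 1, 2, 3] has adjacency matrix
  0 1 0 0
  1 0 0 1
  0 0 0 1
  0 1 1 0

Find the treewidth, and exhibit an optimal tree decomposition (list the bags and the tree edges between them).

Treewidth 1.
Bags: B1 = {0, 1}  B2 = {1, 3}  B3 = {2, 3}
Tree: B1–B2, B2–B3

The largest bag has 2 vertices, giving width 1; this decomposition certifies tw(G) ≤ 1. G has an edge, so its treewidth is at least 1. Therefore the treewidth is 1.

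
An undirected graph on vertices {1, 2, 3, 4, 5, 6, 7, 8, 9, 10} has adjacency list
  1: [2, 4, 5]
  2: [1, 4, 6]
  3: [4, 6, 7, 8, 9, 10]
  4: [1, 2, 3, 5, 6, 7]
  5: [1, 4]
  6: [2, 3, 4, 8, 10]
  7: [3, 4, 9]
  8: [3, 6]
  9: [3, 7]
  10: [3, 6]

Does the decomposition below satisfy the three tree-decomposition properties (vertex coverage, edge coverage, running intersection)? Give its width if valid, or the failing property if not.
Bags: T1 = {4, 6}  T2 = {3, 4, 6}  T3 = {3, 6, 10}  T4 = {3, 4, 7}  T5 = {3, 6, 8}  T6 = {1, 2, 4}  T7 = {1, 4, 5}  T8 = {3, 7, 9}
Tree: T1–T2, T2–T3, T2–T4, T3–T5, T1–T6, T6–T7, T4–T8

No — edge (2,6) lies in no bag.

A tree decomposition must satisfy three properties: every vertex lies in some bag; for every edge, both endpoints lie together in some bag; and for every vertex, the bags containing it form a connected subtree. Here edge (2,6) lies in no bag, so the decomposition is invalid.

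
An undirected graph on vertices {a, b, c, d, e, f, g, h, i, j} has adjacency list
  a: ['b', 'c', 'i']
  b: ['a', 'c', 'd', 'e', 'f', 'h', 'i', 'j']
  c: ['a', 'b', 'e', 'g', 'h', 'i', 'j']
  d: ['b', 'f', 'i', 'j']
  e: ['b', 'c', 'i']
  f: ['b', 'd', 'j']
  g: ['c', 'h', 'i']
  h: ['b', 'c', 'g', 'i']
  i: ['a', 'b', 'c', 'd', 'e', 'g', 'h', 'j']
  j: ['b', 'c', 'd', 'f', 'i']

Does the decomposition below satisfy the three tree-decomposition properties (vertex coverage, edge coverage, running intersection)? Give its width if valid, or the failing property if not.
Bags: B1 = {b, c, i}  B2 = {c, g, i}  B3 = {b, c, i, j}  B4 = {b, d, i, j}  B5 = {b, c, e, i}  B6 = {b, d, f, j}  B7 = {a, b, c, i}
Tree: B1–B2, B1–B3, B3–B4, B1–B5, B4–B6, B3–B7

No — vertex h appears in no bag.

A tree decomposition must satisfy three properties: every vertex lies in some bag; for every edge, both endpoints lie together in some bag; and for every vertex, the bags containing it form a connected subtree. Here vertex h appears in no bag, so the decomposition is invalid.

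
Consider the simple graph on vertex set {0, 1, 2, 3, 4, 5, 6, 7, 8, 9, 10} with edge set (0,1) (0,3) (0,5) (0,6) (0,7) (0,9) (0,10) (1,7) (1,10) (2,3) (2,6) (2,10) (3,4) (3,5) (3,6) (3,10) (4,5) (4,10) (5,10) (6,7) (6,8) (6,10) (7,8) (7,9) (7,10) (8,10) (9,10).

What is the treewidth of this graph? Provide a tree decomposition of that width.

Every bag has size at most 4, so the width is 4 − 1 = 3 and tw(G) ≤ 3. On the other hand G contains the 4-clique {0, 3, 5, 10}. A clique must lie in a single bag of any decomposition, so no decomposition can have width below 3. Combining the bounds, tw(G) = 3.

Treewidth 3.
Bags: B1 = {0, 6, 7, 10}  B2 = {0, 1, 7, 10}  B3 = {0, 3, 6, 10}  B4 = {2, 3, 6, 10}  B5 = {0, 3, 5, 10}  B6 = {0, 7, 9, 10}  B7 = {6, 7, 8, 10}  B8 = {3, 4, 5, 10}
Tree: B1–B2, B1–B3, B3–B4, B3–B5, B1–B6, B1–B7, B5–B8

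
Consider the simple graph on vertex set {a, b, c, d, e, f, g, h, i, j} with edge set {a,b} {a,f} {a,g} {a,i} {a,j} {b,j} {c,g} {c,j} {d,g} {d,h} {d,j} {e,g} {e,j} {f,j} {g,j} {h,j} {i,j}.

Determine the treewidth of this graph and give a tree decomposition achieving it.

Treewidth 2.
Bags: B1 = {e, g, j}  B2 = {d, g, j}  B3 = {a, g, j}  B4 = {d, h, j}  B5 = {a, i, j}  B6 = {c, g, j}  B7 = {a, b, j}  B8 = {a, f, j}
Tree: B1–B2, B2–B3, B2–B4, B3–B5, B1–B6, B5–B7, B5–B8

The largest bag has 3 vertices, giving width 2; this decomposition certifies tw(G) ≤ 2. On the other hand G contains the 3-clique {a, f, j}. A clique must lie in a single bag of any decomposition, so no decomposition can have width below 2. Combining the bounds, tw(G) = 2.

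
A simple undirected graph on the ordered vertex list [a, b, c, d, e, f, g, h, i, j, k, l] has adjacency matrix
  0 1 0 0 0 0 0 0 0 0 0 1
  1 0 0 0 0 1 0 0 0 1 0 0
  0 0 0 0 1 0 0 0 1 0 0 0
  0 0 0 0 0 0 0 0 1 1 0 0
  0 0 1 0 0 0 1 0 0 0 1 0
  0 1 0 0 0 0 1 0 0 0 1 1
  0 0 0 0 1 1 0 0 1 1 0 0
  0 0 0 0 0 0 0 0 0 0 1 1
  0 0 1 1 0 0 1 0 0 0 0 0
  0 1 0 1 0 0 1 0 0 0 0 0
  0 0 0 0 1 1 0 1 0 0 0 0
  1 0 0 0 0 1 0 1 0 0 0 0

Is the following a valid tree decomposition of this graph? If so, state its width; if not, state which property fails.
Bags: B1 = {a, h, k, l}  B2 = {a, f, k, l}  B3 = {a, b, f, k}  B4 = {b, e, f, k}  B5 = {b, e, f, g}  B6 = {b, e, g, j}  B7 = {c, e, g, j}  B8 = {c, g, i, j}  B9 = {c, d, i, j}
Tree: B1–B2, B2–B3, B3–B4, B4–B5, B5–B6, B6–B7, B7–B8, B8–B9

Yes; width 3.

Checking the three conditions: (i) the bags cover all of {a, b, c, d, e, f, g, h, i, j, k, l}; (ii) for each edge, some bag contains both endpoints; (iii) the bags containing any fixed vertex form a subtree. All hold, so the decomposition is valid with width 4 − 1 = 3.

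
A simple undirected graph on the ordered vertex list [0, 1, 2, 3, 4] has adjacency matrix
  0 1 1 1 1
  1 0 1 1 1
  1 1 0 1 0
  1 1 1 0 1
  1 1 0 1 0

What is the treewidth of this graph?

3

A width-3 tree decomposition is:
Bags: B1 = {0, 1, 2, 3}  B2 = {0, 1, 3, 4}
Tree: B1–B2
Each bag holds 4 vertices, so the decomposition has width 3, which upper-bounds the treewidth. For the lower bound, the 4 vertices {0, 1, 2, 3} are pairwise adjacent, and any tree decomposition puts a clique entirely inside one bag — forcing width ≥ 3. Combining the bounds, tw(G) = 3.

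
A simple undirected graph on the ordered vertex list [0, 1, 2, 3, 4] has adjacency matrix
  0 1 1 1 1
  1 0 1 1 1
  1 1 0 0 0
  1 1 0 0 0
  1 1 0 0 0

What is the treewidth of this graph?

A width-2 tree decomposition is:
Bags: B1 = {0, 1, 4}  B2 = {0, 1, 2}  B3 = {0, 1, 3}
Tree: B1–B2, B2–B3
Every bag has size at most 3, so the width is 3 − 1 = 2 and tw(G) ≤ 2. For the lower bound, the 3 vertices {0, 1, 2} are pairwise adjacent, and any tree decomposition puts a clique entirely inside one bag — forcing width ≥ 2. Hence tw(G) = 2 exactly.

2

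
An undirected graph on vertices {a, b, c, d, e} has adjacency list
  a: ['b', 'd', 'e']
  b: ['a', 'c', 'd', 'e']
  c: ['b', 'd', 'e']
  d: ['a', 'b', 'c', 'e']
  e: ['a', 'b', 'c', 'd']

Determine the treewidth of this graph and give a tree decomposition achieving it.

Each bag holds 4 vertices, so the decomposition has width 3, which upper-bounds the treewidth. On the other hand G contains the 4-clique {b, c, d, e}. A clique must lie in a single bag of any decomposition, so no decomposition can have width below 3. The upper and lower bounds meet at 3, so that is the treewidth.

Treewidth 3.
Bags: B1 = {b, c, d, e}  B2 = {a, b, d, e}
Tree: B1–B2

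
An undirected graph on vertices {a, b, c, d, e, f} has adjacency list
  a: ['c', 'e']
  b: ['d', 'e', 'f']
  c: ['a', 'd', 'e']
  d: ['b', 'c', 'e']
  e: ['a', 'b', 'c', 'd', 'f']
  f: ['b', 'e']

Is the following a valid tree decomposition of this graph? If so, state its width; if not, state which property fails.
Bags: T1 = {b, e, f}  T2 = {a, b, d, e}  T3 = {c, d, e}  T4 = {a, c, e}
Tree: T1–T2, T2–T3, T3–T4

A tree decomposition must satisfy three properties: every vertex lies in some bag; for every edge, both endpoints lie together in some bag; and for every vertex, the bags containing it form a connected subtree. Here bags containing vertex a are not connected in the tree, so the decomposition is invalid.

No — bags containing vertex a are not connected in the tree.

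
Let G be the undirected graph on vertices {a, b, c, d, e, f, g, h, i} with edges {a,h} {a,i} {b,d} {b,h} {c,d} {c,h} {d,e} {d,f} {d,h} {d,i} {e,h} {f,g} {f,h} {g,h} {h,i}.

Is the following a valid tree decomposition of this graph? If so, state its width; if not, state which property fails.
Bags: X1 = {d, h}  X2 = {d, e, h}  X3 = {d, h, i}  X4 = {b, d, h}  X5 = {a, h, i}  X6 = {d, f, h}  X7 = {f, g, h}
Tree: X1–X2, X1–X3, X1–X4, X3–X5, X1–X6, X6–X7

A tree decomposition must satisfy three properties: every vertex lies in some bag; for every edge, both endpoints lie together in some bag; and for every vertex, the bags containing it form a connected subtree. Here vertex c appears in no bag, so the decomposition is invalid.

No — vertex c appears in no bag.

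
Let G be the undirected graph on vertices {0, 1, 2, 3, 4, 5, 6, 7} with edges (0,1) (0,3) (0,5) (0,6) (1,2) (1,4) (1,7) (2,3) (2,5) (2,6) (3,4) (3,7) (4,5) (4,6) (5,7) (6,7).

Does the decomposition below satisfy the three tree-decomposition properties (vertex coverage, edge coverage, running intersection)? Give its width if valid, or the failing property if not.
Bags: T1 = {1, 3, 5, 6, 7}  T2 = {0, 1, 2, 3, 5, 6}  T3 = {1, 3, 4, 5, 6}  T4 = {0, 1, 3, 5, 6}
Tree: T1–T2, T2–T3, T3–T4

A tree decomposition must satisfy three properties: every vertex lies in some bag; for every edge, both endpoints lie together in some bag; and for every vertex, the bags containing it form a connected subtree. Here bags containing vertex 0 are not connected in the tree, so the decomposition is invalid.

No — bags containing vertex 0 are not connected in the tree.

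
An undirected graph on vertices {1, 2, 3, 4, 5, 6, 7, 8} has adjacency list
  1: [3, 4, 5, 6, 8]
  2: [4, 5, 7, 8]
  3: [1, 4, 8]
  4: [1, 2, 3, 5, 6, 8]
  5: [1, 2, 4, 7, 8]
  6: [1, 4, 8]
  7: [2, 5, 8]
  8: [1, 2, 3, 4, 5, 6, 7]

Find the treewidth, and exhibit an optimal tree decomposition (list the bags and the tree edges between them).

Treewidth 3.
One such decomposition:
Bags: B1 = {1, 3, 4, 8}  B2 = {1, 4, 5, 8}  B3 = {2, 4, 5, 8}  B4 = {2, 5, 7, 8}  B5 = {1, 4, 6, 8}
Tree: B1–B2, B2–B3, B3–B4, B2–B5

Every bag has size at most 4, so the width is 4 − 1 = 3 and tw(G) ≤ 3. For the lower bound, the 4 vertices {1, 3, 4, 8} are pairwise adjacent, and any tree decomposition puts a clique entirely inside one bag — forcing width ≥ 3. Hence tw(G) = 3 exactly.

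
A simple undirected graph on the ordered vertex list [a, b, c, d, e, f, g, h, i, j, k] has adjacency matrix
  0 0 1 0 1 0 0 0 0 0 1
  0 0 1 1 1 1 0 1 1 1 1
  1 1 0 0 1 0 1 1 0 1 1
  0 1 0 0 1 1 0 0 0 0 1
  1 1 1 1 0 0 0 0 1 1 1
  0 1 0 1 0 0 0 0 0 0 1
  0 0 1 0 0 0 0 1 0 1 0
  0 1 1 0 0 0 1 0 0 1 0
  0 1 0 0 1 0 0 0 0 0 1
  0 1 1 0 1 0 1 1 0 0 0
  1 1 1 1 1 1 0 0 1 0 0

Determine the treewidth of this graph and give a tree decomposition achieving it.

Treewidth 3.
Bags: B1 = {b, c, e, j}  B2 = {b, c, e, k}  B3 = {b, d, e, k}  B4 = {a, c, e, k}  B5 = {b, c, h, j}  B6 = {b, d, f, k}  B7 = {b, e, i, k}  B8 = {c, g, h, j}
Tree: B1–B2, B2–B3, B2–B4, B1–B5, B3–B6, B2–B7, B5–B8

Each bag holds 4 vertices, so the decomposition has width 3, which upper-bounds the treewidth. For the lower bound, the 4 vertices {c, g, h, j} are pairwise adjacent, and any tree decomposition puts a clique entirely inside one bag — forcing width ≥ 3. Therefore the treewidth is 3.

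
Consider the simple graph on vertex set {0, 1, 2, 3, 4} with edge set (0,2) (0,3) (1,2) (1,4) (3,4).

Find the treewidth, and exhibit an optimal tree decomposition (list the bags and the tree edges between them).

Treewidth 2.
One such decomposition:
Bags: B1 = {0, 2, 3}  B2 = {1, 2, 3}  B3 = {1, 3, 4}
Tree: B1–B2, B2–B3

Every bag has size at most 3, so the width is 3 − 1 = 2 and tw(G) ≤ 2. Since 3–0–2–1–4–3 is a cycle in G, G is not acyclic. Forests are exactly the graphs of treewidth ≤ 1, so tw(G) ≥ 2. The upper and lower bounds meet at 2, so that is the treewidth.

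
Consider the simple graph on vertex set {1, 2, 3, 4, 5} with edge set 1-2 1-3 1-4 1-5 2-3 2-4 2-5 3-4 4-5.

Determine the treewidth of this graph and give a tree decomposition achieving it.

Treewidth 3.
Bags: B1 = {1, 2, 3, 4}  B2 = {1, 2, 4, 5}
Tree: B1–B2

Every bag has size at most 4, so the width is 4 − 1 = 3 and tw(G) ≤ 3. For the lower bound, the 4 vertices {1, 2, 3, 4} are pairwise adjacent, and any tree decomposition puts a clique entirely inside one bag — forcing width ≥ 3. Hence tw(G) = 3 exactly.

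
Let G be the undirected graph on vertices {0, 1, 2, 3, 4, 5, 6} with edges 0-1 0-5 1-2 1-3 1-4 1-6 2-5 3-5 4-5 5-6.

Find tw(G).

A width-2 tree decomposition is:
Bags: B1 = {0, 1, 5}  B2 = {1, 4, 5}  B3 = {1, 5, 6}  B4 = {1, 2, 5}  B5 = {1, 3, 5}
Tree: B1–B2, B2–B3, B3–B4, B4–B5
The largest bag has 3 vertices, giving width 2; this decomposition certifies tw(G) ≤ 2. The edges 5–0–1–4–5 form a cycle, so G is not a tree and its treewidth is at least 2. Combining the bounds, tw(G) = 2.

2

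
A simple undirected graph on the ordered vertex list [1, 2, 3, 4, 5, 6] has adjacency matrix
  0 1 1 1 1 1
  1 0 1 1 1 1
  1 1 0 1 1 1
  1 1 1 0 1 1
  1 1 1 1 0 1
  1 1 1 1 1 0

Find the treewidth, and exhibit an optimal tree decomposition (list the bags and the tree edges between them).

Treewidth 5.
Bags: B1 = {1, 2, 3, 4, 5, 6}
Tree: (single bag)

With just one bag of size 6, the width is 6 − 1 = 5, so tw(G) ≤ 5. Conversely, {1, 2, 3, 4, 5, 6} is a clique of size 6, and the vertices of any clique must share a bag in every tree decomposition; so some bag has ≥ 6 vertices and tw(G) ≥ 5. The upper and lower bounds meet at 5, so that is the treewidth.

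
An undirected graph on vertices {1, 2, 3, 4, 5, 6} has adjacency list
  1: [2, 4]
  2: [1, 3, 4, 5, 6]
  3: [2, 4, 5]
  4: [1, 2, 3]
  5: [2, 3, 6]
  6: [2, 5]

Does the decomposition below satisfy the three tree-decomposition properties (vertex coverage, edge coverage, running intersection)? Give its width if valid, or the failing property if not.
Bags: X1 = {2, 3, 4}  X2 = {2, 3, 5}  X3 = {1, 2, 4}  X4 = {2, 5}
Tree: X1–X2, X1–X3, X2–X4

A tree decomposition must satisfy three properties: every vertex lies in some bag; for every edge, both endpoints lie together in some bag; and for every vertex, the bags containing it form a connected subtree. Here vertex 6 appears in no bag, so the decomposition is invalid.

No — vertex 6 appears in no bag.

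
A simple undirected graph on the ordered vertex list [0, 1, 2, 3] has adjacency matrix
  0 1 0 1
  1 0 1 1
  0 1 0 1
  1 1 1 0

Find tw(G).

A width-2 tree decomposition is:
Bags: B1 = {1, 2, 3}  B2 = {0, 1, 3}
Tree: B1–B2
The largest bag has 3 vertices, giving width 2; this decomposition certifies tw(G) ≤ 2. On the other hand G contains the 3-clique {0, 1, 3}. A clique must lie in a single bag of any decomposition, so no decomposition can have width below 2. Combining the bounds, tw(G) = 2.

2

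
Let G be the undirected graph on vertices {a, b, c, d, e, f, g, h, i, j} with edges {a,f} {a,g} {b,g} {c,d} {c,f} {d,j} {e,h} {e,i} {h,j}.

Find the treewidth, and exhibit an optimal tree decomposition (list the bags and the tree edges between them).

The largest bag has 2 vertices, giving width 1; this decomposition certifies tw(G) ≤ 1. G has an edge, so its treewidth is at least 1. Therefore the treewidth is 1.

Treewidth 1.
One such decomposition:
Bags: B1 = {e, i}  B2 = {e, h}  B3 = {h, j}  B4 = {d, j}  B5 = {c, d}  B6 = {c, f}  B7 = {a, f}  B8 = {a, g}  B9 = {b, g}
Tree: B1–B2, B2–B3, B3–B4, B4–B5, B5–B6, B6–B7, B7–B8, B8–B9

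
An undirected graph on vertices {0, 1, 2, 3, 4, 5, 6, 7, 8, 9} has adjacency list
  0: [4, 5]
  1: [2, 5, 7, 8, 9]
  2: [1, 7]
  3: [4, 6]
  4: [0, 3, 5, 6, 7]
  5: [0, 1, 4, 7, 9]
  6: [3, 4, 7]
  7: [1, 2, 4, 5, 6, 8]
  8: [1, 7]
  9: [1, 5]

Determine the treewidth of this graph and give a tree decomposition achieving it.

Treewidth 2.
One optimal decomposition is:
Bags: B1 = {4, 6, 7}  B2 = {3, 4, 6}  B3 = {4, 5, 7}  B4 = {1, 5, 7}  B5 = {0, 4, 5}  B6 = {1, 7, 8}  B7 = {1, 2, 7}  B8 = {1, 5, 9}
Tree: B1–B2, B1–B3, B3–B4, B3–B5, B4–B6, B6–B7, B4–B8

Each bag holds 3 vertices, so the decomposition has width 2, which upper-bounds the treewidth. On the other hand G contains the 3-clique {0, 4, 5}. A clique must lie in a single bag of any decomposition, so no decomposition can have width below 2. The upper and lower bounds meet at 2, so that is the treewidth.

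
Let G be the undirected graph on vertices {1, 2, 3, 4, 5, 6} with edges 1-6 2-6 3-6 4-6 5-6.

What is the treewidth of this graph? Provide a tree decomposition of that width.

Treewidth 1.
Bags: B1 = {4, 6}  B2 = {2, 6}  B3 = {1, 6}  B4 = {5, 6}  B5 = {3, 6}
Tree: B1–B2, B2–B3, B1–B4, B1–B5

Each bag holds 2 vertices, so the decomposition has width 1, which upper-bounds the treewidth. Any graph with an edge has treewidth ≥ 1, and G has the edge 4–6. The upper and lower bounds meet at 1, so that is the treewidth.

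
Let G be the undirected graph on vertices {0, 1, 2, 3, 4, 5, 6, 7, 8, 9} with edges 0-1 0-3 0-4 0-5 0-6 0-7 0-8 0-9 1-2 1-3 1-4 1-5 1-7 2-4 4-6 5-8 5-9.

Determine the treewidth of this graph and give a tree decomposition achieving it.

Every bag has size at most 3, so the width is 3 − 1 = 2 and tw(G) ≤ 2. For the lower bound, the 3 vertices {0, 5, 8} are pairwise adjacent, and any tree decomposition puts a clique entirely inside one bag — forcing width ≥ 2. Combining the bounds, tw(G) = 2.

Treewidth 2.
One such decomposition:
Bags: B1 = {0, 1, 7}  B2 = {0, 1, 5}  B3 = {0, 5, 8}  B4 = {0, 1, 4}  B5 = {0, 1, 3}  B6 = {1, 2, 4}  B7 = {0, 4, 6}  B8 = {0, 5, 9}
Tree: B1–B2, B2–B3, B2–B4, B1–B5, B4–B6, B4–B7, B2–B8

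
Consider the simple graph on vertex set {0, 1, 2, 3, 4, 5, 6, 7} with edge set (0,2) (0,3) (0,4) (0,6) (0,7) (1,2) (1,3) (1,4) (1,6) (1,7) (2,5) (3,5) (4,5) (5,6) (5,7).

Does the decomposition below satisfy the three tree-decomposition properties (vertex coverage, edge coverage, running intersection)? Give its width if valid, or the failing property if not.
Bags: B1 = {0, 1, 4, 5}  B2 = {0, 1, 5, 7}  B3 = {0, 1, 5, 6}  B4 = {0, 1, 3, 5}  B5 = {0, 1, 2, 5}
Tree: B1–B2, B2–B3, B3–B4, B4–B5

Vertex coverage: the bags together contain {0, 1, 2, 3, 4, 5, 6, 7}, the full vertex set. Edge coverage: each edge of G has both endpoints in at least one bag. Running intersection: for every vertex, the bags containing it form a connected subtree. All three properties hold, so this is a valid tree decomposition of width max|bag| − 1 = 3, and hence tw(G) ≤ 3.

Yes; width 3.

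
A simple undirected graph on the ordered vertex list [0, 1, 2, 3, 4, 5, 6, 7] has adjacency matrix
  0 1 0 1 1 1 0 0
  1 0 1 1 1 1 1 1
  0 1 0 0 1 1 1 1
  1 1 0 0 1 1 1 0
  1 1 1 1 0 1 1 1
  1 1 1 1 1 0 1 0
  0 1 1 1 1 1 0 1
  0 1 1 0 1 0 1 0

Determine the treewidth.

4

A width-4 tree decomposition is:
Bags: B1 = {1, 2, 4, 5, 6}  B2 = {1, 2, 4, 6, 7}  B3 = {1, 3, 4, 5, 6}  B4 = {0, 1, 3, 4, 5}
Tree: B1–B2, B1–B3, B3–B4
Every bag has size at most 5, so the width is 5 − 1 = 4 and tw(G) ≤ 4. On the other hand G contains the 5-clique {1, 2, 4, 5, 6}. A clique must lie in a single bag of any decomposition, so no decomposition can have width below 4. The upper and lower bounds meet at 4, so that is the treewidth.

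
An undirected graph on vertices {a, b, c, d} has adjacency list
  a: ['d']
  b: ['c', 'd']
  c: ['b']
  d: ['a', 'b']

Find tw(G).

A width-1 tree decomposition is:
Bags: B1 = {b, d}  B2 = {a, d}  B3 = {b, c}
Tree: B1–B2, B1–B3
The largest bag has 2 vertices, giving width 1; this decomposition certifies tw(G) ≤ 1. Any graph with an edge has treewidth ≥ 1, and G has the edge d–b. Hence tw(G) = 1 exactly.

1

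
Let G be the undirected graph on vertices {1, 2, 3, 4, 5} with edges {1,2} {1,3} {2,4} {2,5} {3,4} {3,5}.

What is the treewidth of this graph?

2

A width-2 tree decomposition is:
Bags: B1 = {2, 3, 5}  B2 = {2, 3, 4}  B3 = {1, 2, 3}
Tree: B1–B2, B2–B3
Every bag has size at most 3, so the width is 3 − 1 = 2 and tw(G) ≤ 2. For the lower bound, G contains the cycle 2–5–3–4–2, so G is not a forest; only forests have treewidth ≤ 1, hence tw(G) ≥ 2. Hence tw(G) = 2 exactly.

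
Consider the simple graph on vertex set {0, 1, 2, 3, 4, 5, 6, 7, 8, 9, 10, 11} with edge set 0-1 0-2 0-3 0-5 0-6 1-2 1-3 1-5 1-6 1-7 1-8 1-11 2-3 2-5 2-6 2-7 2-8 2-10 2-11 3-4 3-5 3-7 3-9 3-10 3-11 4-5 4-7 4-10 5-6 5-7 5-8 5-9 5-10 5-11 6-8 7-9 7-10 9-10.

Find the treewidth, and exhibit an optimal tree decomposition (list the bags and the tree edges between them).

Treewidth 4.
Bags: B1 = {0, 1, 2, 3, 5}  B2 = {1, 2, 3, 5, 7}  B3 = {1, 2, 3, 5, 11}  B4 = {2, 3, 5, 7, 10}  B5 = {3, 5, 7, 9, 10}  B6 = {0, 1, 2, 5, 6}  B7 = {3, 4, 5, 7, 10}  B8 = {1, 2, 5, 6, 8}
Tree: B1–B2, B1–B3, B2–B4, B4–B5, B1–B6, B4–B7, B6–B8

Every bag has size at most 5, so the width is 5 − 1 = 4 and tw(G) ≤ 4. For the lower bound, the 5 vertices {3, 5, 7, 9, 10} are pairwise adjacent, and any tree decomposition puts a clique entirely inside one bag — forcing width ≥ 4. The upper and lower bounds meet at 4, so that is the treewidth.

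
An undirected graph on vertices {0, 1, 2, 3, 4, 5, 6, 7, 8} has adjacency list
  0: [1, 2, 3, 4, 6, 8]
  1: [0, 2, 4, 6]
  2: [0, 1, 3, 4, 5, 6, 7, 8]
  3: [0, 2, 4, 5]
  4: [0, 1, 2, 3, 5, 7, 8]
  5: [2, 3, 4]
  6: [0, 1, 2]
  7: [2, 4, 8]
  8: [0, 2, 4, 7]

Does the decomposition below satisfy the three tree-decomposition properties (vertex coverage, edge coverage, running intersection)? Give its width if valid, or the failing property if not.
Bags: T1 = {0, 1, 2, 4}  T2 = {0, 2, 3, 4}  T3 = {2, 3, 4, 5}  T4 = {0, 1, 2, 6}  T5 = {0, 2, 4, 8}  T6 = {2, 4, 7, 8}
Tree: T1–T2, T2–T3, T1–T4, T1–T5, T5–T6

Checking the three conditions: (i) the bags cover all of {0, 1, 2, 3, 4, 5, 6, 7, 8}; (ii) for each edge, some bag contains both endpoints; (iii) the bags containing any fixed vertex form a subtree. All hold, so the decomposition is valid with width 4 − 1 = 3.

Yes; width 3.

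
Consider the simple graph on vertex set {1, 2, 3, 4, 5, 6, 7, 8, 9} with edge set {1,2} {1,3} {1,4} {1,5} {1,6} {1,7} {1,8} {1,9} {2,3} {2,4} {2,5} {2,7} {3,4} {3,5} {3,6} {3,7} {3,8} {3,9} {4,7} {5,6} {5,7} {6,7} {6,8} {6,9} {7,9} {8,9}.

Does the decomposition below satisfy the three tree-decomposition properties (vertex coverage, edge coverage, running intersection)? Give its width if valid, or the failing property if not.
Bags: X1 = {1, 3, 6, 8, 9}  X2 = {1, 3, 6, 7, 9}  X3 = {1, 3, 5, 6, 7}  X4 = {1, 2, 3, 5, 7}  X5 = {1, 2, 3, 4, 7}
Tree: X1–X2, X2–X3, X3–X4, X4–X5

Yes; width 4.

Every vertex of G appears in some bag (union = {1, 2, 3, 4, 5, 6, 7, 8, 9}); every edge is covered by a bag; and for each vertex v the set of bags containing v is connected in the bag tree. The decomposition is therefore valid. The largest bag has 5 vertices, so the width is 4.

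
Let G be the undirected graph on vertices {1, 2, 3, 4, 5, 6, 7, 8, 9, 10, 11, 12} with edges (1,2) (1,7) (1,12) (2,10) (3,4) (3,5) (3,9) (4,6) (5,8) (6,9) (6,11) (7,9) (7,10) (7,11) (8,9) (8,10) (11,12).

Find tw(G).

3

A width-3 tree decomposition is:
Bags: B1 = {3, 4, 5, 6}  B2 = {3, 5, 6, 9}  B3 = {5, 6, 8, 9}  B4 = {6, 8, 9, 11}  B5 = {7, 8, 9, 11}  B6 = {7, 8, 10, 11}  B7 = {7, 10, 11, 12}  B8 = {1, 7, 10, 12}  B9 = {1, 2, 10, 12}
Tree: B1–B2, B2–B3, B3–B4, B4–B5, B5–B6, B6–B7, B7–B8, B8–B9
Every bag has size at most 4, so the width is 4 − 1 = 3 and tw(G) ≤ 3. For the lower bound: the 4 vertex sets {3,4,5}, {6}, {9}, {7,8,10,11} are disjoint, each induces a connected subgraph, and every pair is joined by at least one edge of G. Contracting each set to a single vertex therefore yields K_{4} as a minor, and since treewidth is minor-monotone, tw(G) ≥ tw(K_{4}) = 3. Therefore the treewidth is 3.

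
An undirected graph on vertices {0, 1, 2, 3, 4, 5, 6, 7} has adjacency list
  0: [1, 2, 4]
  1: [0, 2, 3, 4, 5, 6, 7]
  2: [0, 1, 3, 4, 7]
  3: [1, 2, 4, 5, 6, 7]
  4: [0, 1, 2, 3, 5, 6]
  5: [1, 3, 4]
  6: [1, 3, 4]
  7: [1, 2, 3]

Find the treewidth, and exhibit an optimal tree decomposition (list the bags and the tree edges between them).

The largest bag has 4 vertices, giving width 3; this decomposition certifies tw(G) ≤ 3. For the lower bound, the 4 vertices {0, 1, 2, 4} are pairwise adjacent, and any tree decomposition puts a clique entirely inside one bag — forcing width ≥ 3. Hence tw(G) = 3 exactly.

Treewidth 3.
One optimal decomposition is:
Bags: B1 = {1, 3, 4, 6}  B2 = {1, 2, 3, 4}  B3 = {0, 1, 2, 4}  B4 = {1, 2, 3, 7}  B5 = {1, 3, 4, 5}
Tree: B1–B2, B2–B3, B2–B4, B1–B5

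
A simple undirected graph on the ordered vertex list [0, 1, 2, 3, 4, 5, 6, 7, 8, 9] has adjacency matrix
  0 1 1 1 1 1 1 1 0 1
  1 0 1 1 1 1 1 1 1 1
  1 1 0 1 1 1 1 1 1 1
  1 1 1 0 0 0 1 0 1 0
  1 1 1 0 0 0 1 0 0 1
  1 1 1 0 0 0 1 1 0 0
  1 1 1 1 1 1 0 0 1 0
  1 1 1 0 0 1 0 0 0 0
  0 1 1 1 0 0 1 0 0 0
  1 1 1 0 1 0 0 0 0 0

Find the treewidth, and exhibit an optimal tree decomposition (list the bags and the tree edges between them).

Treewidth 4.
One such decomposition:
Bags: B1 = {0, 1, 2, 5, 6}  B2 = {0, 1, 2, 5, 7}  B3 = {0, 1, 2, 4, 6}  B4 = {0, 1, 2, 3, 6}  B5 = {1, 2, 3, 6, 8}  B6 = {0, 1, 2, 4, 9}
Tree: B1–B2, B1–B3, B3–B4, B4–B5, B3–B6

The largest bag has 5 vertices, giving width 4; this decomposition certifies tw(G) ≤ 4. Conversely, {0, 1, 2, 4, 9} is a clique of size 5, and the vertices of any clique must share a bag in every tree decomposition; so some bag has ≥ 5 vertices and tw(G) ≥ 4. Hence tw(G) = 4 exactly.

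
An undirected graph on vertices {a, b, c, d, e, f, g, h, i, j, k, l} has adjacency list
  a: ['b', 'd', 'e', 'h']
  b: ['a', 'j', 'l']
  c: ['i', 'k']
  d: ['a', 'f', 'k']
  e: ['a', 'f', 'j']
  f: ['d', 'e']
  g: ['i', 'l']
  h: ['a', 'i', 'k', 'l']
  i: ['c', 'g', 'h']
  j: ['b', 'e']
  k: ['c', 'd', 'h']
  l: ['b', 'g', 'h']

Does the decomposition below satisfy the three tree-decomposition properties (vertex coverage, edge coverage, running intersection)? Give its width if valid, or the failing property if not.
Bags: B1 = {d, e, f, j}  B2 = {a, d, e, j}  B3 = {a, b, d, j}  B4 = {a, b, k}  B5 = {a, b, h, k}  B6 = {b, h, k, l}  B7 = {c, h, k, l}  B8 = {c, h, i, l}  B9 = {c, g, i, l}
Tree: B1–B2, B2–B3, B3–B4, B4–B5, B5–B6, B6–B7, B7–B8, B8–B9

No — edge (d,k) lies in no bag.

A tree decomposition must satisfy three properties: every vertex lies in some bag; for every edge, both endpoints lie together in some bag; and for every vertex, the bags containing it form a connected subtree. Here edge (d,k) lies in no bag, so the decomposition is invalid.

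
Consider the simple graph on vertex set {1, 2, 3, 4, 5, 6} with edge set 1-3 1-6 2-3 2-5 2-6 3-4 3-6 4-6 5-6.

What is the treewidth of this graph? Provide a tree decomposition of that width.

Treewidth 2.
Bags: B1 = {2, 5, 6}  B2 = {2, 3, 6}  B3 = {1, 3, 6}  B4 = {3, 4, 6}
Tree: B1–B2, B2–B3, B2–B4

Each bag holds 3 vertices, so the decomposition has width 2, which upper-bounds the treewidth. On the other hand G contains the 3-clique {1, 3, 6}. A clique must lie in a single bag of any decomposition, so no decomposition can have width below 2. Therefore the treewidth is 2.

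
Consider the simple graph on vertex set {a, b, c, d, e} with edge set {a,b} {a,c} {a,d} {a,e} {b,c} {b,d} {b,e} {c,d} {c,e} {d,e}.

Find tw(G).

4

A width-4 tree decomposition is:
Bags: B1 = {a, b, c, d, e}
Tree: (single bag)
A single bag containing all 5 vertices is trivially a valid decomposition of width 4. For the lower bound, the 5 vertices {a, b, c, d, e} are pairwise adjacent, and any tree decomposition puts a clique entirely inside one bag — forcing width ≥ 4. Combining the bounds, tw(G) = 4.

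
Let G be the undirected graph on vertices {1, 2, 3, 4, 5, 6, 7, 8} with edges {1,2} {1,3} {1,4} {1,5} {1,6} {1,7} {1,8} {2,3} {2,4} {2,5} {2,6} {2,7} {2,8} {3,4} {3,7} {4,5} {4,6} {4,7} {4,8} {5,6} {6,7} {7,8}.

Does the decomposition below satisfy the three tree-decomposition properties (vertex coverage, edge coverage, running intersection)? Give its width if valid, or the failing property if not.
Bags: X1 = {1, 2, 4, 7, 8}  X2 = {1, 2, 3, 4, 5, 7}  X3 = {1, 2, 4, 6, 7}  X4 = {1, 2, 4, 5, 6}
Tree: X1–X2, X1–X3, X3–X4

No — bags containing vertex 5 are not connected in the tree.

A tree decomposition must satisfy three properties: every vertex lies in some bag; for every edge, both endpoints lie together in some bag; and for every vertex, the bags containing it form a connected subtree. Here bags containing vertex 5 are not connected in the tree, so the decomposition is invalid.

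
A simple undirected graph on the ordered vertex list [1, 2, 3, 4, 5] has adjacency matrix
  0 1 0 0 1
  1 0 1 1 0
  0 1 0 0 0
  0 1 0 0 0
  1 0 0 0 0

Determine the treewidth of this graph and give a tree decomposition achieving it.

Treewidth 1.
One optimal decomposition is:
Bags: B1 = {1, 5}  B2 = {1, 2}  B3 = {2, 3}  B4 = {2, 4}
Tree: B1–B2, B2–B3, B3–B4

Each bag holds 2 vertices, so the decomposition has width 1, which upper-bounds the treewidth. Since G has at least one edge (e.g. 1–5), it is not an edgeless graph, so tw(G) ≥ 1. The upper and lower bounds meet at 1, so that is the treewidth.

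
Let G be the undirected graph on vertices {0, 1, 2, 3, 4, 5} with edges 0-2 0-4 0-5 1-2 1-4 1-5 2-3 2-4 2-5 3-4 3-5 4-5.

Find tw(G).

A width-3 tree decomposition is:
Bags: B1 = {2, 3, 4, 5}  B2 = {0, 2, 4, 5}  B3 = {1, 2, 4, 5}
Tree: B1–B2, B1–B3
Each bag holds 4 vertices, so the decomposition has width 3, which upper-bounds the treewidth. For the lower bound, the 4 vertices {0, 2, 4, 5} are pairwise adjacent, and any tree decomposition puts a clique entirely inside one bag — forcing width ≥ 3. The upper and lower bounds meet at 3, so that is the treewidth.

3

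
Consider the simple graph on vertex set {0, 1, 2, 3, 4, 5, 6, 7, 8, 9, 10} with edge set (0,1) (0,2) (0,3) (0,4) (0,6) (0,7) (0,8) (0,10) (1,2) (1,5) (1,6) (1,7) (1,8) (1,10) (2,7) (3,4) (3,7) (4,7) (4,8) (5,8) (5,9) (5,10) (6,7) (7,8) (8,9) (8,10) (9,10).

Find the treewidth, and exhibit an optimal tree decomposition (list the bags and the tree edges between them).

The largest bag has 4 vertices, giving width 3; this decomposition certifies tw(G) ≤ 3. For the lower bound, the 4 vertices {0, 1, 8, 10} are pairwise adjacent, and any tree decomposition puts a clique entirely inside one bag — forcing width ≥ 3. Hence tw(G) = 3 exactly.

Treewidth 3.
One optimal decomposition is:
Bags: B1 = {0, 1, 7, 8}  B2 = {0, 1, 6, 7}  B3 = {0, 1, 8, 10}  B4 = {1, 5, 8, 10}  B5 = {0, 4, 7, 8}  B6 = {5, 8, 9, 10}  B7 = {0, 3, 4, 7}  B8 = {0, 1, 2, 7}
Tree: B1–B2, B1–B3, B3–B4, B1–B5, B4–B6, B5–B7, B2–B8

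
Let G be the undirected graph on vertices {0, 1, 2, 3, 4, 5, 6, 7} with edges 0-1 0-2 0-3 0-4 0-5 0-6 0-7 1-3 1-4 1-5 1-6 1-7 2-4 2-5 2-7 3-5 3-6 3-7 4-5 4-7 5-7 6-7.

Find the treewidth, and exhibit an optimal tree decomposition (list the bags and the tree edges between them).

The largest bag has 5 vertices, giving width 4; this decomposition certifies tw(G) ≤ 4. On the other hand G contains the 5-clique {0, 1, 3, 5, 7}. A clique must lie in a single bag of any decomposition, so no decomposition can have width below 4. Combining the bounds, tw(G) = 4.

Treewidth 4.
Bags: B1 = {0, 2, 4, 5, 7}  B2 = {0, 1, 4, 5, 7}  B3 = {0, 1, 3, 5, 7}  B4 = {0, 1, 3, 6, 7}
Tree: B1–B2, B2–B3, B3–B4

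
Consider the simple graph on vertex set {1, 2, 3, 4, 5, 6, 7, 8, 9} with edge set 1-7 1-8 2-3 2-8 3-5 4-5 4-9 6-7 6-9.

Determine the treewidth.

A width-2 tree decomposition is:
Bags: B1 = {4, 6, 9}  B2 = {4, 5, 6}  B3 = {3, 5, 6}  B4 = {2, 3, 6}  B5 = {2, 6, 8}  B6 = {1, 6, 8}  B7 = {1, 6, 7}
Tree: B1–B2, B2–B3, B3–B4, B4–B5, B5–B6, B6–B7
Every bag has size at most 3, so the width is 3 − 1 = 2 and tw(G) ≤ 2. The edges 6–9–4–5–3–2–8–1–7–6 form a cycle, so G is not a tree and its treewidth is at least 2. Therefore the treewidth is 2.

2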